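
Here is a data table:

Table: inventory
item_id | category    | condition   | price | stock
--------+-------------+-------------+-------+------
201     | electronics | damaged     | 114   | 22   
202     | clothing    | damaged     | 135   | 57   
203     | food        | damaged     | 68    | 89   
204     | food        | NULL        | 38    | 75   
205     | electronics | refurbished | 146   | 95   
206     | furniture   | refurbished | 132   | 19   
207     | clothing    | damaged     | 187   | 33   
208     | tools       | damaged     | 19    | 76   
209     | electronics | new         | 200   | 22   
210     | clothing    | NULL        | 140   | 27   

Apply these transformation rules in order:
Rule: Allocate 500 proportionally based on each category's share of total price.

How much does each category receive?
clothing: 195.93, electronics: 195.08, food: 44.95, furniture: 55.98, tools: 8.06

Step 1: Calculate total price = 1179
Step 2: Calculate each category's proportion:
  clothing: 462/1179 = 39.19% → 195.93
  electronics: 460/1179 = 39.02% → 195.08
  food: 106/1179 = 8.99% → 44.95
  furniture: 132/1179 = 11.20% → 55.98
  tools: 19/1179 = 1.61% → 8.06
Step 3: Verify: sum of allocations ≈ 500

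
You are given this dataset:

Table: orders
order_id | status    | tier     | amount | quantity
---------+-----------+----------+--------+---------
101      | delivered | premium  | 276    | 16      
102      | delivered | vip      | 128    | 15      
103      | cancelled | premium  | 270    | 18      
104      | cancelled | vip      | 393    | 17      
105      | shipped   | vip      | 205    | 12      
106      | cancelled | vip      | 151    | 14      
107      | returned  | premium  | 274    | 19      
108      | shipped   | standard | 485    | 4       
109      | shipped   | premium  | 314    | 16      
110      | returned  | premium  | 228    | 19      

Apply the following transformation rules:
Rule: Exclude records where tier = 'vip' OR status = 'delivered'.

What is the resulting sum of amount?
1571

Step 1: Find records where tier = 'vip' OR status = 'delivered'
Step 2: 5 records match, summing to 1153
Step 3: Original sum: 2724
Step 4: Remaining sum = 2724 - 1153 = 1571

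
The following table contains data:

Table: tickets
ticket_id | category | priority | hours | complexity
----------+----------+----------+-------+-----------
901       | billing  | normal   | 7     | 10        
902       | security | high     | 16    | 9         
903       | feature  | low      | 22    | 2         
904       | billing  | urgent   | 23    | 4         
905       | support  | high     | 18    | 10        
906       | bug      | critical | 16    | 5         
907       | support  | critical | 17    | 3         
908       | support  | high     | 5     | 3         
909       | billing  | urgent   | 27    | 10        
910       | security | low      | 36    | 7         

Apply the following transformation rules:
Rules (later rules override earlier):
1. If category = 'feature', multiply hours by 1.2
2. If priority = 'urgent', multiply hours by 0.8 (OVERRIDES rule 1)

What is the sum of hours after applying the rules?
181.4

Step 1: Rule 2 takes priority for records with priority = 'urgent'
  - 2 records: 50 × 0.8 = 40.0
Step 2: Rule 1 applies to remaining records with category = 'feature'
  - 1 records: 22 × 1.2 = 26.4
Step 3: Other records unchanged: 115
Step 4: Final sum = 40.0 + 26.4 + 115 = 181.4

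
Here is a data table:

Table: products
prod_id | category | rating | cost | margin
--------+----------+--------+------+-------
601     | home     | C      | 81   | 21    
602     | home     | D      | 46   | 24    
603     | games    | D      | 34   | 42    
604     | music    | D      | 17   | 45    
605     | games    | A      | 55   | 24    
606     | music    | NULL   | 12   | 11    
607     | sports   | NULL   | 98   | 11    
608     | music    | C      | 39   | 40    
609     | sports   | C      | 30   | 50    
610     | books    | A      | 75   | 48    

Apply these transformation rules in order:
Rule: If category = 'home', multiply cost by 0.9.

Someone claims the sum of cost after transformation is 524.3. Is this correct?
No, the correct result is 474.3.

Step 1: Calculate the correct sum after transformation
Step 2: Apply multiplier 0.9 to records where category = 'home'
Step 3: Correct result = 474.3
Step 4: Claimed result = 524.3
Step 5: 474.3 ≠ 524.3
Conclusion: The claimed result is incorrect. The correct answer is 474.3.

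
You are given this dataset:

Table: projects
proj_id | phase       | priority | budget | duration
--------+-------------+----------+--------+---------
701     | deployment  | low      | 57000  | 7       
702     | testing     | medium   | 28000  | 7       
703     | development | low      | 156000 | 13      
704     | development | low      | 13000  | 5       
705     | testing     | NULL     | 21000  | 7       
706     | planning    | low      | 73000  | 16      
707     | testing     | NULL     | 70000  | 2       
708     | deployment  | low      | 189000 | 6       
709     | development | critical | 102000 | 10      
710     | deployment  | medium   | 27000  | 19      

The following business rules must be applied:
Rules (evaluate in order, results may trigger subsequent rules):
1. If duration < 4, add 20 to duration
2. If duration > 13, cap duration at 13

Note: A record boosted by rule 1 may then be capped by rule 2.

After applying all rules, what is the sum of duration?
94

Step 1: Apply rule 1 to records with duration < 4
  - 1 records get bonus of 20
  - Of these, 1 records then exceed 13 and get capped
Step 2: Apply rule 2 to records with duration > 13
  - 2 records (original) are capped
Step 3: Calculate final sum = 94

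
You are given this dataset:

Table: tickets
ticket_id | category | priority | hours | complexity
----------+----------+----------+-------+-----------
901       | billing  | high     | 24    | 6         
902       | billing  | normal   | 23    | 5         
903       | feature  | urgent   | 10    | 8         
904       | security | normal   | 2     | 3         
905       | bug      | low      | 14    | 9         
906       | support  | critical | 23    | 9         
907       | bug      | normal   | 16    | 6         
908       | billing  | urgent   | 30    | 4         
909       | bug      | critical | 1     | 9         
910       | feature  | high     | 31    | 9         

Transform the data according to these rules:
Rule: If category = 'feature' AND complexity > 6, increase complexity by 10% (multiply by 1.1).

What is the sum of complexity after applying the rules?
69.7

Step 1: Find records where category = 'feature' AND complexity > 6
Step 2: 2 records match, summing to 17
Step 3: After multiplier: 17 × 1.1 = 18.7
Step 4: Unaffected records sum: 51
Step 5: Final sum = 18.7 + 51 = 69.7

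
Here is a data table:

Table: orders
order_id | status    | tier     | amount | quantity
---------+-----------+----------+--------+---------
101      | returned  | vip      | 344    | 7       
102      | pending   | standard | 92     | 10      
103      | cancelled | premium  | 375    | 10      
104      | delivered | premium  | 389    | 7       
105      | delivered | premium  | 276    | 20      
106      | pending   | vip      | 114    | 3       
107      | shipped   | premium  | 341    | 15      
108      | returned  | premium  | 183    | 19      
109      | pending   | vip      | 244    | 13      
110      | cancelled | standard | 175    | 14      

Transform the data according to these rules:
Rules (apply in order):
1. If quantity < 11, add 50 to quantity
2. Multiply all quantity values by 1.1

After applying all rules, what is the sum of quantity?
404.8

Step 1: Apply Rule 1 - Add 50 to records with quantity < 11
  - 5 records affected: 37 + (5 × 50) = 287
  - Unaffected records: 81
  - Sum after Rule 1: 368
Step 2: Apply Rule 2 - Multiply all by 1.1
  - 368 × 1.1 = 404.8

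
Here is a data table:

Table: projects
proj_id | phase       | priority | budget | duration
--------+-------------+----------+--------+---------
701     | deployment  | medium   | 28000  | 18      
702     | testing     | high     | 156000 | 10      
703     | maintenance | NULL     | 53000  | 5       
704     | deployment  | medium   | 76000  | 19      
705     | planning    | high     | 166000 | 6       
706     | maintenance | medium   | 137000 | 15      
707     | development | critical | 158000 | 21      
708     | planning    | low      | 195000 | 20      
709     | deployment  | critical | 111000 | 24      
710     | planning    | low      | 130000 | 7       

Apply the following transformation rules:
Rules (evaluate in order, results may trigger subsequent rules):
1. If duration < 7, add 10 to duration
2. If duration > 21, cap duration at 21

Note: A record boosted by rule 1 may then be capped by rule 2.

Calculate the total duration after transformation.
162

Step 1: Apply rule 1 to records with duration < 7
  - 2 records get bonus of 10
  - Of these, 0 records then exceed 21 and get capped
Step 2: Apply rule 2 to records with duration > 21
  - 1 records (original) are capped
Step 3: Calculate final sum = 162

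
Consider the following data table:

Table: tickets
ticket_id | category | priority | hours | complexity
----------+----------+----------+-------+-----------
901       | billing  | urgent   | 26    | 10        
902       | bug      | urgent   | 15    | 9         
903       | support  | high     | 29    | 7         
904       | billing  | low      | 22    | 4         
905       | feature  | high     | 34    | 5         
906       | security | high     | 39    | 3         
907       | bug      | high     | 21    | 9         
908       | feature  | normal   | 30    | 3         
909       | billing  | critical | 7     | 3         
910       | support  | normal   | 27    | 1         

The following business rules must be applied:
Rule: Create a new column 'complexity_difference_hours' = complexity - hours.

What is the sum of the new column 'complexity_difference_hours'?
-196

Step 1: For each record, compute complexity - hours
Example calculations:
  10 - 26 = -16
  9 - 15 = -6
  7 - 29 = -22
  ...
Step 2: Sum all derived values
Step 3: Total = -196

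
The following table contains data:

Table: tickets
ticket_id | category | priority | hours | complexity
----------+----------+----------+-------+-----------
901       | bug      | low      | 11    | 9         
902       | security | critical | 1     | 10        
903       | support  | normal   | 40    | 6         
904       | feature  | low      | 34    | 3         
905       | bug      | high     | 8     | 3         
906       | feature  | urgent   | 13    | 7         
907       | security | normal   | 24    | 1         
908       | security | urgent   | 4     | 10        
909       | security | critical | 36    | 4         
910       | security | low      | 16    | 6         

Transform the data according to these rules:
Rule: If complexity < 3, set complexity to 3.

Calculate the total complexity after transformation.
61

Step 1: 1 records have complexity < 3
Step 2: These records originally summed to 1
Step 3: After setting to minimum: 1 × 3 = 3
Step 4: Unaffected records sum: 58
Step 5: Final sum = 3 + 58 = 61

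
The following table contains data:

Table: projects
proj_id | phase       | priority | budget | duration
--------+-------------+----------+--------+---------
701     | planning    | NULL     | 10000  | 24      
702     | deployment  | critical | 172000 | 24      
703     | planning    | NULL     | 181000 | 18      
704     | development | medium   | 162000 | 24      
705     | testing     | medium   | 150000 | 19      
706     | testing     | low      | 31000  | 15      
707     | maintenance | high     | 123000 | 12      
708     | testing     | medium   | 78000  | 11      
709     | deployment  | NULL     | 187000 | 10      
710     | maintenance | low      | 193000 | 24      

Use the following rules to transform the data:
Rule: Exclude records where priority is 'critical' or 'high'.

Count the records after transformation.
8

Step 1: Count records to exclude
  - 1 (critical) + 1 (high) = 2 records
Step 2: Total records: 10
Step 3: Remaining = 10 - 2 = 8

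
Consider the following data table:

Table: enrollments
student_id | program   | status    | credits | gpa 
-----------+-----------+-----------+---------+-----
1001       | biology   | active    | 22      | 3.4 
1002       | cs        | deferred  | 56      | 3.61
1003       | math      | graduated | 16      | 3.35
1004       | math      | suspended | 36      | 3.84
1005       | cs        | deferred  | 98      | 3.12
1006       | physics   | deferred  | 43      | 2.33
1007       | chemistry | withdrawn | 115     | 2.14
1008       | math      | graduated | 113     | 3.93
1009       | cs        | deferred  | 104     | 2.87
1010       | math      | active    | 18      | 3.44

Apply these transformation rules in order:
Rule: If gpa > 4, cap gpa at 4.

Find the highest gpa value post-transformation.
3.93

Step 1: Original maximum gpa = 3.93
Step 2: Check cap of 4 against maximum
Step 3: No records exceed the cap (max 3.93 <= cap 4), so no capping applies
Step 4: Maximum after transformation = 3.93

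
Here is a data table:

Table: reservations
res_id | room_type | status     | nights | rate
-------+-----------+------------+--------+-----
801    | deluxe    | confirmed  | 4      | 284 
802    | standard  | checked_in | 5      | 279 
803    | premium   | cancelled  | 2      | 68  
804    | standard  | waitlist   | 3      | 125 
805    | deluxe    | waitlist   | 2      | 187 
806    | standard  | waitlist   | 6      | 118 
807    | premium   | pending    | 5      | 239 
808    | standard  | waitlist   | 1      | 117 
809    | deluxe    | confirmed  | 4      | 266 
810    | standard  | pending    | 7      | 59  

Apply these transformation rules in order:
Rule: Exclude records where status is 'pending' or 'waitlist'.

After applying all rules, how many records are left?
4

Step 1: Count records to exclude
  - 2 (pending) + 4 (waitlist) = 6 records
Step 2: Total records: 10
Step 3: Remaining = 10 - 6 = 4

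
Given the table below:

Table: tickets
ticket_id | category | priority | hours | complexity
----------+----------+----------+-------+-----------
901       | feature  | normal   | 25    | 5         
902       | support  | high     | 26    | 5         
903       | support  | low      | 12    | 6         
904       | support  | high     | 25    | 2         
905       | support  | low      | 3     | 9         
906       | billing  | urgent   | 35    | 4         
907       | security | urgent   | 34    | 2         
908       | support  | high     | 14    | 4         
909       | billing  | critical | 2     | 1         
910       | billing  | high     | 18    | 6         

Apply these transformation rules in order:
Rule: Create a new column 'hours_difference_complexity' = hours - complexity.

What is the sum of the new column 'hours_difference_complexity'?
150

Step 1: For each record, compute hours - complexity
Example calculations:
  25 - 5 = 20
  26 - 5 = 21
  12 - 6 = 6
  ...
Step 2: Sum all derived values
Step 3: Total = 150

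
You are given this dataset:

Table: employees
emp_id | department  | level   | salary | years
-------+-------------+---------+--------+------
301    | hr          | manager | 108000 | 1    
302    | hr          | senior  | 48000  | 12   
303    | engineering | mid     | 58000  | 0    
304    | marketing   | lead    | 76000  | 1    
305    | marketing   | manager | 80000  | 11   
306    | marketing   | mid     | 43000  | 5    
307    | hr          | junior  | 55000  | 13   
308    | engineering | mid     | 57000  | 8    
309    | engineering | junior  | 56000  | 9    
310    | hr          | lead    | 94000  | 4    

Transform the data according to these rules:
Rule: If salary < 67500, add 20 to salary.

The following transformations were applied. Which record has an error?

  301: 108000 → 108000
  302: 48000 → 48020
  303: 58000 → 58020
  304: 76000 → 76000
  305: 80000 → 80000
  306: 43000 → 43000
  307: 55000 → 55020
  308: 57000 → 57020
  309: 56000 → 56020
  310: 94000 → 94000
Record 306 has an error. The correct transformed value should be 43020, not 43000.

Step 1: Check each record against the rule
Step 2: Record 306 has salary = 43000
Step 3: Since 43000 < 67500, the bonus should have been applied
Step 4: Correct value = 43020, but claimed value = 43000
Conclusion: Record 306 has the error.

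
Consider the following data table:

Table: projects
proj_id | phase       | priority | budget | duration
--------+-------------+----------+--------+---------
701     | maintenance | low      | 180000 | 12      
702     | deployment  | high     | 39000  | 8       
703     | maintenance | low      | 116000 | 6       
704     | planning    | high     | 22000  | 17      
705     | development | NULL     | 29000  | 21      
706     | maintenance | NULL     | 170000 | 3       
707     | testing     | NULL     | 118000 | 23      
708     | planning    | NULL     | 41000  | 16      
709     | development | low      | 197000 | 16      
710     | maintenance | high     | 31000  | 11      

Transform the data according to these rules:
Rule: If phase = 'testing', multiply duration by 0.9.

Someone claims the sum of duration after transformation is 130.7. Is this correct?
Yes, the result is correct.

Step 1: Calculate the correct sum after transformation
Step 2: Apply multiplier 0.9 to records where phase = 'testing'
Step 3: Correct result = 130.7
Step 4: Claimed result = 130.7
Step 5: 130.7 = 130.7 ✓
Conclusion: The claimed result is correct.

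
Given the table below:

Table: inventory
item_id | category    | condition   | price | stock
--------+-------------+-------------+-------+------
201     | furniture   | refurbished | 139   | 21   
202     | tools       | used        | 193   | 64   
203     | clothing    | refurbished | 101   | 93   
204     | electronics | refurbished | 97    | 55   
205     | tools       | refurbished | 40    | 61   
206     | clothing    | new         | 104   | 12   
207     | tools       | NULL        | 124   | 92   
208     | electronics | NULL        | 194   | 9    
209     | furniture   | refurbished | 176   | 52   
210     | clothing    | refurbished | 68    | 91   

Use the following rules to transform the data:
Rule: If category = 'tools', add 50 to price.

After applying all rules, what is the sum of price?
1386

Step 1: Count records where category = 'tools': 3
Step 2: Total bonus added: 3 × 50 = 150
Step 3: Original sum of price: 1236
Step 4: Final sum = 1236 + 150 = 1386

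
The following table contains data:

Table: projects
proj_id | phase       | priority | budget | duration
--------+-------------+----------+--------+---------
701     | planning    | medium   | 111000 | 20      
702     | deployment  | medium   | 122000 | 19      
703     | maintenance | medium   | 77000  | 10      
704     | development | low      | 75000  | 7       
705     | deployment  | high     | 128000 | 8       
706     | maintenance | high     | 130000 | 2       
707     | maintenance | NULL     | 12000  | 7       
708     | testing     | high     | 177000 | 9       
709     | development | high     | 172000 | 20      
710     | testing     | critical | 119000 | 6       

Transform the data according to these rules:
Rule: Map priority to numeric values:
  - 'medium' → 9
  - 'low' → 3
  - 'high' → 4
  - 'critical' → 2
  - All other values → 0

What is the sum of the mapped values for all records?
48

Step 1: Apply mapping to each record
Step 2: Count by status:
  'medium': 3 records × 9 = 27
  'low': 1 records × 3 = 3
  'high': 4 records × 4 = 16
  'critical': 1 records × 2 = 2
Step 3: Sum all mapped values = 48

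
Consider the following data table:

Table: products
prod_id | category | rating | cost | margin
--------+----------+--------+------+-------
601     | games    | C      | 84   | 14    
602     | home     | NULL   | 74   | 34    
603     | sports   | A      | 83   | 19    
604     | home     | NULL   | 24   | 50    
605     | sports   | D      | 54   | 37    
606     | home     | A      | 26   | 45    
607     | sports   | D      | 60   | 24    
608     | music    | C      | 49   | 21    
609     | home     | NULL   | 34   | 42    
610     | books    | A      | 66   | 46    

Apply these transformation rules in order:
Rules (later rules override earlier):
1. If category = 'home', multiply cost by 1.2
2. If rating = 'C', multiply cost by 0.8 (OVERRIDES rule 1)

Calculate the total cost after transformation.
559.0

Step 1: Rule 2 takes priority for records with rating = 'C'
  - 2 records: 133 × 0.8 = 106.4
Step 2: Rule 1 applies to remaining records with category = 'home'
  - 4 records: 158 × 1.2 = 189.6
Step 3: Other records unchanged: 263
Step 4: Final sum = 106.4 + 189.6 + 263 = 559.0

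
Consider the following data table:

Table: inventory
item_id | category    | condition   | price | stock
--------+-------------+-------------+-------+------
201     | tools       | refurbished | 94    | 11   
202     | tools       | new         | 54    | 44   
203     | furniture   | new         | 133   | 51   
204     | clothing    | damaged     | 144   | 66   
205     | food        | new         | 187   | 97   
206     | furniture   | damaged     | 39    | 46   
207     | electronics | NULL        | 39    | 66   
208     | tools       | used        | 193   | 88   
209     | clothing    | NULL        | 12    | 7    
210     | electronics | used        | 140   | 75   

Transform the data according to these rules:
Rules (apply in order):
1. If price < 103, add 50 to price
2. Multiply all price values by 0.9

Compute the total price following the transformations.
1156.5

Step 1: Apply Rule 1 - Add 50 to records with price < 103
  - 5 records affected: 238 + (5 × 50) = 488
  - Unaffected records: 797
  - Sum after Rule 1: 1285
Step 2: Apply Rule 2 - Multiply all by 0.9
  - 1285 × 0.9 = 1156.5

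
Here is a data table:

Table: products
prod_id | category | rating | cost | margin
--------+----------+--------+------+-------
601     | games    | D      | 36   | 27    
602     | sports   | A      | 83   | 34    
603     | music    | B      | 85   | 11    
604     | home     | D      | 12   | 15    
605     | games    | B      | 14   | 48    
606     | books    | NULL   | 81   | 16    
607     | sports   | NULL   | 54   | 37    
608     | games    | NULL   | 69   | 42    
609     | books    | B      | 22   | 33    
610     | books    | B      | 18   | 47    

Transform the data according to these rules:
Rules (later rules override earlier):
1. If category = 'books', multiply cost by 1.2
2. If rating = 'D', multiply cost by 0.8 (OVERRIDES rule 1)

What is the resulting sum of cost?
488.6

Step 1: Rule 2 takes priority for records with rating = 'D'
  - 2 records: 48 × 0.8 = 38.4
Step 2: Rule 1 applies to remaining records with category = 'books'
  - 3 records: 121 × 1.2 = 145.2
Step 3: Other records unchanged: 305
Step 4: Final sum = 38.4 + 145.2 + 305 = 488.6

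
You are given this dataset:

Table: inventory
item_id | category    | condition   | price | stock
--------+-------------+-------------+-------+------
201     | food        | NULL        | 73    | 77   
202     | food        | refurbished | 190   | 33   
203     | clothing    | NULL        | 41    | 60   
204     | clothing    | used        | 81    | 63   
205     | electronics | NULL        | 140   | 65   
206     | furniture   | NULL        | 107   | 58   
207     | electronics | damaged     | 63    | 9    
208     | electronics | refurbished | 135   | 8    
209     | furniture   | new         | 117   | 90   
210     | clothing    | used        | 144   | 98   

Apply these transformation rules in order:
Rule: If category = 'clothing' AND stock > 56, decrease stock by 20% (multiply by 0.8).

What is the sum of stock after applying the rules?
516.8

Step 1: Find records where category = 'clothing' AND stock > 56
Step 2: 3 records match, summing to 221
Step 3: After multiplier: 221 × 0.8 = 176.8
Step 4: Unaffected records sum: 340
Step 5: Final sum = 176.8 + 340 = 516.8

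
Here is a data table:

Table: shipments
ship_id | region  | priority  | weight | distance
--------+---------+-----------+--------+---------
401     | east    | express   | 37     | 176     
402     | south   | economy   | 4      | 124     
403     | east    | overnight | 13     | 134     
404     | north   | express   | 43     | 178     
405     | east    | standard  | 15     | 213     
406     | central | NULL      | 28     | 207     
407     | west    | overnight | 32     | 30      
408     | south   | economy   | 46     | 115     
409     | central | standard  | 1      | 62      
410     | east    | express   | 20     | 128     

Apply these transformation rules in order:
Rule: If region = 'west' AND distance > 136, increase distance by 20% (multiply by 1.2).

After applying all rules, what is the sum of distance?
1367

Step 1: Find records where region = 'west' AND distance > 136
Step 2: 0 records match, summing to 0
Step 3: After multiplier: 0 × 1.2 = 0.0
Step 4: Unaffected records sum: 1367
Step 5: Final sum = 0.0 + 1367 = 1367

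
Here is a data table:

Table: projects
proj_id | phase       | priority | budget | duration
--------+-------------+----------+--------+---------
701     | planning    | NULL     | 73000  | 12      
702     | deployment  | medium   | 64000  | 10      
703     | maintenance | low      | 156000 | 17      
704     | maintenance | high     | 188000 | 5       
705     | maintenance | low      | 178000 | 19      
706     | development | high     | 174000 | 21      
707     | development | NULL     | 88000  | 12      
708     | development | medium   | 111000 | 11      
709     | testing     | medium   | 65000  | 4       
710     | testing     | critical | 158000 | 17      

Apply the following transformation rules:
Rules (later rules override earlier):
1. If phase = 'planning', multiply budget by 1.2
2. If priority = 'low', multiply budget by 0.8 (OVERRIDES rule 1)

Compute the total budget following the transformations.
1202800.0

Step 1: Rule 2 takes priority for records with priority = 'low'
  - 2 records: 334000 × 0.8 = 267200.0
Step 2: Rule 1 applies to remaining records with phase = 'planning'
  - 1 records: 73000 × 1.2 = 87600.0
Step 3: Other records unchanged: 848000
Step 4: Final sum = 267200.0 + 87600.0 + 848000 = 1202800.0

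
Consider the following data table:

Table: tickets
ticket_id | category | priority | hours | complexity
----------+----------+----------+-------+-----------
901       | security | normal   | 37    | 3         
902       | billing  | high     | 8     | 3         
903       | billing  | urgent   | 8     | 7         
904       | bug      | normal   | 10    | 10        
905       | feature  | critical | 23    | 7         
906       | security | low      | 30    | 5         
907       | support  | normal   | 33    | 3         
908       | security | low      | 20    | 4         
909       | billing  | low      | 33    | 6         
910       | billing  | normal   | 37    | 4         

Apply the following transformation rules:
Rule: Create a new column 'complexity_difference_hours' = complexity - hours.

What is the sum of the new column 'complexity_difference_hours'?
-187

Step 1: For each record, compute complexity - hours
Example calculations:
  3 - 37 = -34
  3 - 8 = -5
  7 - 8 = -1
  ...
Step 2: Sum all derived values
Step 3: Total = -187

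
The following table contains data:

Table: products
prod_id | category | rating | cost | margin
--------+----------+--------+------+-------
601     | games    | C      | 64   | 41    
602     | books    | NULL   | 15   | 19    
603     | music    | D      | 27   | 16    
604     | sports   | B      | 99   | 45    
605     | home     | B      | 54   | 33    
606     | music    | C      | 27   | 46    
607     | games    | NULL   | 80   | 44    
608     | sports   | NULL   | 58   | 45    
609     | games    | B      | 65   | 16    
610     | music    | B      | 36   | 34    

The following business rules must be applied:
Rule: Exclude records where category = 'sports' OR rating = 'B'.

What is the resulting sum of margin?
166

Step 1: Find records where category = 'sports' OR rating = 'B'
Step 2: 5 records match, summing to 173
Step 3: Original sum: 339
Step 4: Remaining sum = 339 - 173 = 166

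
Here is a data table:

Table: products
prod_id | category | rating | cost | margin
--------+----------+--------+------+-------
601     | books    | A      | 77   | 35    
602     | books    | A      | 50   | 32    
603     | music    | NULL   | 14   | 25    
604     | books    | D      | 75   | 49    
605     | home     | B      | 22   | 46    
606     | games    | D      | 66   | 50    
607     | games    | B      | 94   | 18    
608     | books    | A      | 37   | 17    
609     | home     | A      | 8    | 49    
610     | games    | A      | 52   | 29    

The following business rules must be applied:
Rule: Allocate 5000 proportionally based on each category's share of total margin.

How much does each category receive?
books: 1900.0, games: 1385.71, home: 1357.14, music: 357.14

Step 1: Calculate total margin = 350
Step 2: Calculate each category's proportion:
  books: 133/350 = 38.00% → 1900.0
  games: 97/350 = 27.71% → 1385.71
  home: 95/350 = 27.14% → 1357.14
  music: 25/350 = 7.14% → 357.14
Step 3: Verify: sum of allocations ≈ 5000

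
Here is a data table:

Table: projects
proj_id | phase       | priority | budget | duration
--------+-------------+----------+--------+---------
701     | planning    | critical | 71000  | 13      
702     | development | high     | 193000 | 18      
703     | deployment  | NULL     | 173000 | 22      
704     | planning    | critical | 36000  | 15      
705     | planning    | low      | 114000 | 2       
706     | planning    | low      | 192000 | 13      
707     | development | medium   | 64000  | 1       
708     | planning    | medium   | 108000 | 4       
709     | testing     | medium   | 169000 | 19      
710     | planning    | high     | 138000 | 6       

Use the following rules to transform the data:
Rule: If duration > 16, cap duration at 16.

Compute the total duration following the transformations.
102

Step 1: 3 records have duration > 16
Step 2: These records originally summed to 59
Step 3: After capping: 3 × 16 = 48
Step 4: Unaffected records sum: 54
Step 5: Final sum = 48 + 54 = 102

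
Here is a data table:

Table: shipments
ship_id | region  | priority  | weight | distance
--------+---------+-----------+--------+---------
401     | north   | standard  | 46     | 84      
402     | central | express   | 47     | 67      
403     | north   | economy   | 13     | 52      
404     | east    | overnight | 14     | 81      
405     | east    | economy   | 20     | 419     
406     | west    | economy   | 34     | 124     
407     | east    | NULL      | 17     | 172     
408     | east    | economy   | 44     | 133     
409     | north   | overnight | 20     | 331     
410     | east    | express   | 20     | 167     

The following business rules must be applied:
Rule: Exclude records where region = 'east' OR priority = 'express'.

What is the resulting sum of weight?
113

Step 1: Find records where region = 'east' OR priority = 'express'
Step 2: 6 records match, summing to 162
Step 3: Original sum: 275
Step 4: Remaining sum = 275 - 162 = 113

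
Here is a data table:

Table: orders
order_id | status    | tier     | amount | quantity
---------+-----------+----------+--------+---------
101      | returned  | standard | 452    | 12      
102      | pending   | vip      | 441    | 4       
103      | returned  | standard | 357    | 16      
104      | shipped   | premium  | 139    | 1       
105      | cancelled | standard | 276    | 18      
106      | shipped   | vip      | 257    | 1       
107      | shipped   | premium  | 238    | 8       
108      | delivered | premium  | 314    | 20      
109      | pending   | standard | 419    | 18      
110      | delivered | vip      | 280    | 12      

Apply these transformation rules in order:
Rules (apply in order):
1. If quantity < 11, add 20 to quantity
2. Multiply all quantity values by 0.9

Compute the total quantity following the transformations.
171.0

Step 1: Apply Rule 1 - Add 20 to records with quantity < 11
  - 4 records affected: 14 + (4 × 20) = 94
  - Unaffected records: 96
  - Sum after Rule 1: 190
Step 2: Apply Rule 2 - Multiply all by 0.9
  - 190 × 0.9 = 171.0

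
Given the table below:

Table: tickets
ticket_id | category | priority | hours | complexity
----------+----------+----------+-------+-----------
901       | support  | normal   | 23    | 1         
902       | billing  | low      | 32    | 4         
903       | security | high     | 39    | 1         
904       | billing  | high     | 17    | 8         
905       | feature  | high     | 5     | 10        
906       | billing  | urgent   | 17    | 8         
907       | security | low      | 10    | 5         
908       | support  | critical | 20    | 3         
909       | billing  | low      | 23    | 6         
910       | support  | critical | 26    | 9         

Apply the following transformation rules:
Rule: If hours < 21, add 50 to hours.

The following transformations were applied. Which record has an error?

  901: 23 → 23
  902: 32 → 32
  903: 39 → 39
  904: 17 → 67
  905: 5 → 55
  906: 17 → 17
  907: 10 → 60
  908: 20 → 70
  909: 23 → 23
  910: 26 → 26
Record 906 has an error. The correct transformed value should be 67, not 17.

Step 1: Check each record against the rule
Step 2: Record 906 has hours = 17
Step 3: Since 17 < 21, the bonus should have been applied
Step 4: Correct value = 67, but claimed value = 17
Conclusion: Record 906 has the error.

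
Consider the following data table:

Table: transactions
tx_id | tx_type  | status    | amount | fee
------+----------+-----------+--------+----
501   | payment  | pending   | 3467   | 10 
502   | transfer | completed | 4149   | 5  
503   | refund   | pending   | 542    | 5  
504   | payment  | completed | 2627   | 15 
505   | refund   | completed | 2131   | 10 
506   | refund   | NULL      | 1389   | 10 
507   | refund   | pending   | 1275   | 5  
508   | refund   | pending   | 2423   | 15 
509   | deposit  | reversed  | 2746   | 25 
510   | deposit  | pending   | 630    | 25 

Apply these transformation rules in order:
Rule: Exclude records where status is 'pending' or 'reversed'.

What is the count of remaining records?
4

Step 1: Count records to exclude
  - 5 (pending) + 1 (reversed) = 6 records
Step 2: Total records: 10
Step 3: Remaining = 10 - 6 = 4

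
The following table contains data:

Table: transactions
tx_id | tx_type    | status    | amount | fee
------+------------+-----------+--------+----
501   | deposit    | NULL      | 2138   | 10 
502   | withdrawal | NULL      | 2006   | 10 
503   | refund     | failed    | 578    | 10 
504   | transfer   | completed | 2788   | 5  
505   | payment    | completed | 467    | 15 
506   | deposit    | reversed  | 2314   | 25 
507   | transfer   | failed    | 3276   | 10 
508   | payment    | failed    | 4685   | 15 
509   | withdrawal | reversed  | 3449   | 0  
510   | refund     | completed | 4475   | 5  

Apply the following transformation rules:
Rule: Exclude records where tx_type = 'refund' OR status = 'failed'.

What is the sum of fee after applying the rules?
65

Step 1: Find records where tx_type = 'refund' OR status = 'failed'
Step 2: 4 records match, summing to 40
Step 3: Original sum: 105
Step 4: Remaining sum = 105 - 40 = 65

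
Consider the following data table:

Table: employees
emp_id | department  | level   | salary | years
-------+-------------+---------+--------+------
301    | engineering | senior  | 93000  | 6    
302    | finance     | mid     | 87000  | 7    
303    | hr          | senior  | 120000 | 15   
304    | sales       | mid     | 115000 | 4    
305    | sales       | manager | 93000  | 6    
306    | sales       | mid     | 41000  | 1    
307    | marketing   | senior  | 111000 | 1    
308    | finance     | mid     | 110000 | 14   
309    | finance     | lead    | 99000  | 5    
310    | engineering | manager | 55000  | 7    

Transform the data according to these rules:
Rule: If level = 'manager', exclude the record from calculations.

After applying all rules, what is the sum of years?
53

Step 1: Identify records where level = 'manager'
Step 2: The excluded records sum to 13
Step 3: Original total years = 66
Step 4: Remaining total = 66 - 13 = 53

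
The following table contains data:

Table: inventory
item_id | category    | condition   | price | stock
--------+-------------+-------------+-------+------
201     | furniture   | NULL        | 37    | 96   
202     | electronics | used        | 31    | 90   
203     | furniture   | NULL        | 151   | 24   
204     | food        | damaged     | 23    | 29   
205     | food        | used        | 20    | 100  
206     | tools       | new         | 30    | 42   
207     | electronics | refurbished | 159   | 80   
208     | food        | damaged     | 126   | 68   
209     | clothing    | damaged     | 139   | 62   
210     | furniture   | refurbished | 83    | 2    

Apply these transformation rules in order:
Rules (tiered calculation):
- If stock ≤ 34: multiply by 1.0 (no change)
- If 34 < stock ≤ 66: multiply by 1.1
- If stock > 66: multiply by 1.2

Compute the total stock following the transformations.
690.2

Step 1: Tier 1 (stock ≤ 34): 3 records, sum = 55 × 1.0 = 55.0
Step 2: Tier 2 (34 < stock ≤ 66): 2 records, sum = 104 × 1.1 = 114.4
Step 3: Tier 3 (stock > 66): 5 records, sum = 434 × 1.2 = 520.8
Step 4: Final sum = 55.0 + 114.4 + 520.8 = 690.2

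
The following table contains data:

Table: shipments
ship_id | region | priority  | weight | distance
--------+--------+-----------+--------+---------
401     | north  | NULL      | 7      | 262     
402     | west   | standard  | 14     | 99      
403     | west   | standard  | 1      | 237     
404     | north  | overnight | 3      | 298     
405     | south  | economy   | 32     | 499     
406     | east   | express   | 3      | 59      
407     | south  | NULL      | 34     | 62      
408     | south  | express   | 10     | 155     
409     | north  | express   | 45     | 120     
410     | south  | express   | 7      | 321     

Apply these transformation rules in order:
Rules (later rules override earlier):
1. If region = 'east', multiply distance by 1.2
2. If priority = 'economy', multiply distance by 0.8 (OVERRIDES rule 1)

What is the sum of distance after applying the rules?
2024.0

Step 1: Rule 2 takes priority for records with priority = 'economy'
  - 1 records: 499 × 0.8 = 399.2
Step 2: Rule 1 applies to remaining records with region = 'east'
  - 1 records: 59 × 1.2 = 70.8
Step 3: Other records unchanged: 1554
Step 4: Final sum = 399.2 + 70.8 + 1554 = 2024.0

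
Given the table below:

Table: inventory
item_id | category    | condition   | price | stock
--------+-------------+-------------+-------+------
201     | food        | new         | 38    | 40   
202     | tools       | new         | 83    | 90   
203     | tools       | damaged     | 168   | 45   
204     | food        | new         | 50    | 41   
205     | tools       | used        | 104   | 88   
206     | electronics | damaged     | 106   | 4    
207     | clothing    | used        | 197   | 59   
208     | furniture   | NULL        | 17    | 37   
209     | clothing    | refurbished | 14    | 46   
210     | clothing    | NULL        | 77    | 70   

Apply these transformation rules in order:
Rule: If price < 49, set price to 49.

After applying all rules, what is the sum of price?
932

Step 1: 3 records have price < 49
Step 2: These records originally summed to 69
Step 3: After setting to minimum: 3 × 49 = 147
Step 4: Unaffected records sum: 785
Step 5: Final sum = 147 + 785 = 932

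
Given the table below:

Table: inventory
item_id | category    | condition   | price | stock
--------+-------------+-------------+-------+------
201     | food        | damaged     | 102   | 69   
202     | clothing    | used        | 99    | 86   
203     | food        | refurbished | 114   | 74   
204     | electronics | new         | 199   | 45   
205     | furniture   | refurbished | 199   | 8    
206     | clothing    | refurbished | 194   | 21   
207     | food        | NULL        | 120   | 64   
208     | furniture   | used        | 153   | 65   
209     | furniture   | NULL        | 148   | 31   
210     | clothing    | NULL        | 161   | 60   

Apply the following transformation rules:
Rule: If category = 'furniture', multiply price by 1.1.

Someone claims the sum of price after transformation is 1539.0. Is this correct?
Yes, the result is correct.

Step 1: Calculate the correct sum after transformation
Step 2: Apply multiplier 1.1 to records where category = 'furniture'
Step 3: Correct result = 1539.0
Step 4: Claimed result = 1539.0
Step 5: 1539.0 = 1539.0 ✓
Conclusion: The claimed result is correct.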